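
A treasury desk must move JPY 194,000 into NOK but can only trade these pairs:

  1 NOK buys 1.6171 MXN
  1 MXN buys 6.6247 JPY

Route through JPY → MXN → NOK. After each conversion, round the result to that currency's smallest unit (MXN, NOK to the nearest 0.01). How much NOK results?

JPY 194,000 ÷ 6.6247 = MXN 29,284.34
MXN 29,284.34 ÷ 1.6171 = NOK 18,109.17

NOK 18,109.17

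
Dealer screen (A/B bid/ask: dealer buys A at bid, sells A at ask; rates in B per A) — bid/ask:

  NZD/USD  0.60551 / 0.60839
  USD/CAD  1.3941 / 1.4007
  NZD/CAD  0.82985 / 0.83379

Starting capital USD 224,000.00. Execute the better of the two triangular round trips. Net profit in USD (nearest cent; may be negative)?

Best loop USD → CAD → NZD → USD:
USD 224,000.00 × 1.3941 (sell USD at bid) = CAD 312,278.40
CAD 312,278.40 ÷ 0.83379 (buy NZD at ask) = NZD 374,528.84
NZD 374,528.84 × 0.60551 (sell NZD at bid) = USD 226,780.96

Net profit: USD 2,780.96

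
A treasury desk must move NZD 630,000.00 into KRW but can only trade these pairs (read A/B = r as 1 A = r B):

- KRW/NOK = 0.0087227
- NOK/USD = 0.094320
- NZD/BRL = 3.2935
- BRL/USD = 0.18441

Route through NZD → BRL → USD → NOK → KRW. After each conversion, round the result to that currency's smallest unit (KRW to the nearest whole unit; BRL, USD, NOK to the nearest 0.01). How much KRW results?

KRW 465,080,312

NZD 630,000.00 × 3.2935 = BRL 2,074,905.00
BRL 2,074,905.00 × 0.18441 = USD 382,633.23
USD 382,633.23 ÷ 0.094320 = NOK 4,056,756.04
NOK 4,056,756.04 ÷ 0.0087227 = KRW 465,080,312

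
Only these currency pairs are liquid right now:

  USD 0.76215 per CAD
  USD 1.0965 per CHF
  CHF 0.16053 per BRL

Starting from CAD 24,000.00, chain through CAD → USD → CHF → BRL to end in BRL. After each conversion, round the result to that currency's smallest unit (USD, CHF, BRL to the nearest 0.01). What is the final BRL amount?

BRL 103,917.09

CAD 24,000.00 × 0.76215 = USD 18,291.60
USD 18,291.60 ÷ 1.0965 = CHF 16,681.81
CHF 16,681.81 ÷ 0.16053 = BRL 103,917.09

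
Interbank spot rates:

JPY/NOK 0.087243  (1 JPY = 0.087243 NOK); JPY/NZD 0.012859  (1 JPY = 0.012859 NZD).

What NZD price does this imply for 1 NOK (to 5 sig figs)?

1 NOK ÷ 0.087243 = 11.4622 JPY
11.4622 JPY × 0.012859 = 0.147393 NZD

NOK/NZD = 0.14739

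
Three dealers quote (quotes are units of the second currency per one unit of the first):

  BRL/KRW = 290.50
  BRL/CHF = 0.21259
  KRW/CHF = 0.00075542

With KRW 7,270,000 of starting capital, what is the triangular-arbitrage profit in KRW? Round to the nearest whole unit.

Profitable loop is KRW → CHF → BRL → KRW:
KRW 7,270,000 × 0.00075542 = CHF 5,491.90
CHF 5,491.90 ÷ 0.21259 = BRL 25,833.31
BRL 25,833.31 × 290.50 = KRW 7,504,577
Profit = KRW 7,504,577 − KRW 7,270,000

Profit: KRW 234,577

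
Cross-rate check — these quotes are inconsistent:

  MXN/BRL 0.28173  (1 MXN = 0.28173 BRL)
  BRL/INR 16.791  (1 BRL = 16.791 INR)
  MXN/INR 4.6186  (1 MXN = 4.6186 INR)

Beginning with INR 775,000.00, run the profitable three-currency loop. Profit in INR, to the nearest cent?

Profitable loop is INR → MXN → BRL → INR:
INR 775,000.00 ÷ 4.6186 = MXN 167,799.77
MXN 167,799.77 × 0.28173 = BRL 47,274.23
BRL 47,274.23 × 16.791 = INR 793,781.56
Profit = INR 793,781.56 − INR 775,000.00

Profit: INR 18,781.56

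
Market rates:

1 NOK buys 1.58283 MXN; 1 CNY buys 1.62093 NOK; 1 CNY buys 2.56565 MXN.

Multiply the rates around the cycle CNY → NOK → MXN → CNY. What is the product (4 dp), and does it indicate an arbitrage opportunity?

Around CNY → NOK → MXN → CNY: 1 × 1.62093 × 1.58283 ÷ 2.56565 = 1.000003
Product ≈ 1 (deviation 0.000%, within rounding noise).

1.0000 (no arbitrage)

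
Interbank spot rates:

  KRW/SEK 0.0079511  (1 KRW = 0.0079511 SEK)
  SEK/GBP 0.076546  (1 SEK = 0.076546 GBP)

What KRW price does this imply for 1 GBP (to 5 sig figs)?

GBP/KRW = 1643.0

1 GBP ÷ 0.076546 = 13.064 SEK
13.064 SEK ÷ 0.0079511 = 1643.05 KRW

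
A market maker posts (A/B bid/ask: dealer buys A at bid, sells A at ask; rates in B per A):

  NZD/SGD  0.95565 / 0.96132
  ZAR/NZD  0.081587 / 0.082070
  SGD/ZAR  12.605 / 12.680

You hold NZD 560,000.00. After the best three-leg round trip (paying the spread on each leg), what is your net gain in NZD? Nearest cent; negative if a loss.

Net result: NZD -221.31 (no profitable arbitrage after spreads)

Best loop NZD → ZAR → SGD → NZD:
NZD 560,000.00 ÷ 0.082070 (buy ZAR at ask) = ZAR 6,823,443.40
ZAR 6,823,443.40 ÷ 12.680 (buy SGD at ask) = SGD 538,126.45
SGD 538,126.45 ÷ 0.96132 (buy NZD at ask) = NZD 559,778.69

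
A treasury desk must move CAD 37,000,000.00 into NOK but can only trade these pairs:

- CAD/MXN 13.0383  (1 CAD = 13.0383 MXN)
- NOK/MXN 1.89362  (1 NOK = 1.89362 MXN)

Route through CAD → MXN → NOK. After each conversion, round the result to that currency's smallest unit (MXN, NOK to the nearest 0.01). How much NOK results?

NOK 254,759,191.39

CAD 37,000,000.00 × 13.0383 = MXN 482,417,100.00
MXN 482,417,100.00 ÷ 1.89362 = NOK 254,759,191.39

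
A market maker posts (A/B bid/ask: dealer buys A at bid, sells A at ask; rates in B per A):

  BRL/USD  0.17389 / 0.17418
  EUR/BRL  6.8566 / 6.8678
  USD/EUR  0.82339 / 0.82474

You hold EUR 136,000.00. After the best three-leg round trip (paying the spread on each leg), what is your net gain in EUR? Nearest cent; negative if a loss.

Best loop EUR → USD → BRL → EUR:
EUR 136,000.00 ÷ 0.82474 (buy USD at ask) = USD 164,900.45
USD 164,900.45 ÷ 0.17418 (buy BRL at ask) = BRL 946,724.39
BRL 946,724.39 ÷ 6.8678 (buy EUR at ask) = EUR 137,849.73

Net profit: EUR 1,849.73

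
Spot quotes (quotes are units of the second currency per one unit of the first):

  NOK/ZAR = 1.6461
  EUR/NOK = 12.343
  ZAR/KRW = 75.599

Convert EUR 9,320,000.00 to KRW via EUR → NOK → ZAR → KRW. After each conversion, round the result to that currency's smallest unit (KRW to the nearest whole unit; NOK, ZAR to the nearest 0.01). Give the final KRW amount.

EUR 9,320,000.00 × 12.343 = NOK 115,036,760.00
NOK 115,036,760.00 × 1.6461 = ZAR 189,362,010.64
ZAR 189,362,010.64 × 75.599 = KRW 14,315,578,642

KRW 14,315,578,642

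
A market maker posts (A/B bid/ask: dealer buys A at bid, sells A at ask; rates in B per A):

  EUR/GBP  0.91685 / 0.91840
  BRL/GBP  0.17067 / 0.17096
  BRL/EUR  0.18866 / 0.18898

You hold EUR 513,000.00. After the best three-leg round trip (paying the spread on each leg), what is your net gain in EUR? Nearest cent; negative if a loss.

Net profit: EUR 6,040.18

Best loop EUR → GBP → BRL → EUR:
EUR 513,000.00 × 0.91685 (sell EUR at bid) = GBP 470,344.05
GBP 470,344.05 ÷ 0.17096 (buy BRL at ask) = BRL 2,751,193.55
BRL 2,751,193.55 × 0.18866 (sell BRL at bid) = EUR 519,040.18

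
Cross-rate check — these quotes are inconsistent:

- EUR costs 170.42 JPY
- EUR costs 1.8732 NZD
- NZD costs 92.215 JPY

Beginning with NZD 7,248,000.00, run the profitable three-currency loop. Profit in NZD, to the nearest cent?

Profit: NZD 98,548.39

Profitable loop is NZD → JPY → EUR → NZD:
NZD 7,248,000.00 × 92.215 = JPY 668,374,320
JPY 668,374,320 ÷ 170.42 = EUR 3,921,924.19
EUR 3,921,924.19 × 1.8732 = NZD 7,346,548.39
Profit = NZD 7,346,548.39 − NZD 7,248,000.00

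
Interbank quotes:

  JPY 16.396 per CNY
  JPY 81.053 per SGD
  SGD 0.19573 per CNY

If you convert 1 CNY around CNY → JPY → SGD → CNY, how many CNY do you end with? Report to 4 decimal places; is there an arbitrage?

1.0335 (arbitrage exists)

Around CNY → JPY → SGD → CNY: 1 × 16.396 ÷ 81.053 ÷ 0.19573 = 1.033502
Product > 1; profitable direction is CNY → JPY → SGD → CNY.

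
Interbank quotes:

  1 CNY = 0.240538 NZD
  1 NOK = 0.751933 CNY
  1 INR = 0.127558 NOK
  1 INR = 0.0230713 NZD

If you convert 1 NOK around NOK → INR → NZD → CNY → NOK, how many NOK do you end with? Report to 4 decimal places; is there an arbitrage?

Around NOK → INR → NZD → CNY → NOK: 1 ÷ 0.127558 × 0.0230713 ÷ 0.240538 ÷ 0.751933 = 1.000004
Product ≈ 1 (deviation 0.000%, within rounding noise).

1.0000 (no arbitrage)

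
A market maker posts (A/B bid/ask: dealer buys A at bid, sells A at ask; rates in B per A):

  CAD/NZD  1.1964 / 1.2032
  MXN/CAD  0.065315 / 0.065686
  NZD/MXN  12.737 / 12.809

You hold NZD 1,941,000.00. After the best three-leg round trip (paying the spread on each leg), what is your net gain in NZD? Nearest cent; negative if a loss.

Net result: NZD -9,111.67 (no profitable arbitrage after spreads)

Best loop NZD → MXN → CAD → NZD:
NZD 1,941,000.00 × 12.737 (sell NZD at bid) = MXN 24,722,517.00
MXN 24,722,517.00 × 0.065315 (sell MXN at bid) = CAD 1,614,751.20
CAD 1,614,751.20 × 1.1964 (sell CAD at bid) = NZD 1,931,888.33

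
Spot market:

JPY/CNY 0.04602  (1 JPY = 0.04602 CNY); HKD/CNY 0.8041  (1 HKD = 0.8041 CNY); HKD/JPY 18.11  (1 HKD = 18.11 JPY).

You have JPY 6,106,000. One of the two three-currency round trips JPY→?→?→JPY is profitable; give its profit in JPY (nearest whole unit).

Profit: JPY 222,661

Profitable loop is JPY → CNY → HKD → JPY:
JPY 6,106,000 × 0.04602 = CNY 280,998.12
CNY 280,998.12 ÷ 0.8041 = HKD 349,456.68
HKD 349,456.68 × 18.11 = JPY 6,328,661
Profit = JPY 6,328,661 − JPY 6,106,000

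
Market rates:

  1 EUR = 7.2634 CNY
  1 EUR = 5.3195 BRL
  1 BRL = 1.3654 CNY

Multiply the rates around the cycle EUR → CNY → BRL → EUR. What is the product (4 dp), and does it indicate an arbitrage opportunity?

1.0000 (no arbitrage)

Around EUR → CNY → BRL → EUR: 1 × 7.2634 ÷ 1.3654 ÷ 5.3195 = 1.000021
Product ≈ 1 (deviation 0.002%, within rounding noise).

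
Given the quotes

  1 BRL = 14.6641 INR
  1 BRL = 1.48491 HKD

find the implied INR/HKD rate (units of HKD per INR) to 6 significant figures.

INR/HKD = 0.101262

1 INR ÷ 14.6641 = 0.0681938 BRL
0.0681938 BRL × 1.48491 = 0.101262 HKD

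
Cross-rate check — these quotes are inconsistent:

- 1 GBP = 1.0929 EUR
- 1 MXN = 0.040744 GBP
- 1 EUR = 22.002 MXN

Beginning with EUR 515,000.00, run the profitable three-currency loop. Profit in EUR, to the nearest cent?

Profitable loop is EUR → GBP → MXN → EUR:
EUR 515,000.00 ÷ 1.0929 = GBP 471,223.35
GBP 471,223.35 ÷ 0.040744 = MXN 11,565,466.10
MXN 11,565,466.10 ÷ 22.002 = EUR 525,655.22
Profit = EUR 525,655.22 − EUR 515,000.00

Profit: EUR 10,655.22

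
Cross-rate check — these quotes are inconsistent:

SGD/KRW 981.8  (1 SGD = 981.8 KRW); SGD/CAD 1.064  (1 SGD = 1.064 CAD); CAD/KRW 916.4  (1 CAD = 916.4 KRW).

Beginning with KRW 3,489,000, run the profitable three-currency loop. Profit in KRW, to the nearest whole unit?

Profitable loop is KRW → CAD → SGD → KRW:
KRW 3,489,000 ÷ 916.4 = CAD 3,807.29
CAD 3,807.29 ÷ 1.064 = SGD 3,578.28
SGD 3,578.28 × 981.8 = KRW 3,513,155
Profit = KRW 3,513,155 − KRW 3,489,000

Profit: KRW 24,155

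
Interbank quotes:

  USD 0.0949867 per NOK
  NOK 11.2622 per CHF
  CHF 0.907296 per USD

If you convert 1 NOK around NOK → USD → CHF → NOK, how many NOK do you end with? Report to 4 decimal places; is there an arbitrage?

0.9706 (arbitrage exists)

Around NOK → USD → CHF → NOK: 1 × 0.0949867 × 0.907296 × 11.2622 = 0.970588
Product < 1; profitable direction is NOK → CHF → USD → NOK.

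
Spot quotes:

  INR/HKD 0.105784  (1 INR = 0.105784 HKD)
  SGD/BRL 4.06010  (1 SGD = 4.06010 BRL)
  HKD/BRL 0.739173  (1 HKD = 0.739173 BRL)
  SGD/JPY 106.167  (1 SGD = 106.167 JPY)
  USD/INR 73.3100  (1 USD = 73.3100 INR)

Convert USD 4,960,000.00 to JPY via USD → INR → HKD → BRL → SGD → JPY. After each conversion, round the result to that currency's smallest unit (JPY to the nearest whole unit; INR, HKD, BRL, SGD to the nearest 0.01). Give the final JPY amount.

USD 4,960,000.00 × 73.3100 = INR 363,617,600.00
INR 363,617,600.00 × 0.105784 = HKD 38,464,924.20
HKD 38,464,924.20 × 0.739173 = BRL 28,432,233.42
BRL 28,432,233.42 ÷ 4.06010 = SGD 7,002,840.67
SGD 7,002,840.67 × 106.167 = JPY 743,470,585

JPY 743,470,585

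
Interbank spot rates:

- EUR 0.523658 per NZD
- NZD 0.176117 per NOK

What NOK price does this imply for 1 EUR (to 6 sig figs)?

1 EUR ÷ 0.523658 = 1.90964 NZD
1.90964 NZD ÷ 0.176117 = 10.843 NOK

EUR/NOK = 10.8430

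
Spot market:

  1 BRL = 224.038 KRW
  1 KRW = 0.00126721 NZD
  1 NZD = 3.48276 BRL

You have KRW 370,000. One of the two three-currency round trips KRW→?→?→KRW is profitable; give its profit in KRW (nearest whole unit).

Profitable loop is KRW → BRL → NZD → KRW:
KRW 370,000 ÷ 224.038 = BRL 1,651.51
BRL 1,651.51 ÷ 3.48276 = NZD 474.19
NZD 474.19 ÷ 0.00126721 = KRW 374,204
Profit = KRW 374,204 − KRW 370,000

Profit: KRW 4,204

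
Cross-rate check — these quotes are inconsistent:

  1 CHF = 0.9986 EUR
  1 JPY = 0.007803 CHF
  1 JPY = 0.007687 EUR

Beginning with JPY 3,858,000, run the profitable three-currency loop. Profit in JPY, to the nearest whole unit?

Profitable loop is JPY → CHF → EUR → JPY:
JPY 3,858,000 × 0.007803 = CHF 30,103.97
CHF 30,103.97 × 0.9986 = EUR 30,061.83
EUR 30,061.83 ÷ 0.007687 = JPY 3,910,736
Profit = JPY 3,910,736 − JPY 3,858,000

Profit: JPY 52,736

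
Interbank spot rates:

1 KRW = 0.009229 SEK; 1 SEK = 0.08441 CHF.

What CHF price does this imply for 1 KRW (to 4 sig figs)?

KRW/CHF = 0.0007790

1 KRW × 0.009229 = 0.009229 SEK
0.009229 SEK × 0.08441 = 0.00077902 CHF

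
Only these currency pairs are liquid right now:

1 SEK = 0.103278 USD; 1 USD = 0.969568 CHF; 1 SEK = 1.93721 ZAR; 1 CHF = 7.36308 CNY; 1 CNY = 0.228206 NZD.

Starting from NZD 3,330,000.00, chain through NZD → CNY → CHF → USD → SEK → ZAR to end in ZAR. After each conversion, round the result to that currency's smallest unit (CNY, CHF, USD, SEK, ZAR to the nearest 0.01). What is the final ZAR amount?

NZD 3,330,000.00 ÷ 0.228206 = CNY 14,592,079.09
CNY 14,592,079.09 ÷ 7.36308 = CHF 1,981,790.11
CHF 1,981,790.11 ÷ 0.969568 = USD 2,043,992.90
USD 2,043,992.90 ÷ 0.103278 = SEK 19,791,174.31
SEK 19,791,174.31 × 1.93721 = ZAR 38,339,660.79

ZAR 38,339,660.79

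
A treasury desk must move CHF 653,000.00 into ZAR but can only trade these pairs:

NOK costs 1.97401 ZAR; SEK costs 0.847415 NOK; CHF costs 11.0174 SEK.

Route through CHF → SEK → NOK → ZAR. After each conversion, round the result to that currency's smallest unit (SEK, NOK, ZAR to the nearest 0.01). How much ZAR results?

CHF 653,000.00 × 11.0174 = SEK 7,194,362.20
SEK 7,194,362.20 × 0.847415 = NOK 6,096,610.44
NOK 6,096,610.44 × 1.97401 = ZAR 12,034,769.97

ZAR 12,034,769.97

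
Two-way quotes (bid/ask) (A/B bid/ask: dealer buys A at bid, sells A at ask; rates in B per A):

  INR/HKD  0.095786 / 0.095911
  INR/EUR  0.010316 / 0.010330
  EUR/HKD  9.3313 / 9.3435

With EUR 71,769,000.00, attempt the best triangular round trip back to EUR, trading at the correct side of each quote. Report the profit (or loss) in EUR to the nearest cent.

Best loop EUR → HKD → INR → EUR:
EUR 71,769,000.00 × 9.3313 (sell EUR at bid) = HKD 669,698,069.70
HKD 669,698,069.70 ÷ 0.095911 (buy INR at ask) = INR 6,982,494,914.03
INR 6,982,494,914.03 × 0.010316 (sell INR at bid) = EUR 72,031,417.53

Net profit: EUR 262,417.53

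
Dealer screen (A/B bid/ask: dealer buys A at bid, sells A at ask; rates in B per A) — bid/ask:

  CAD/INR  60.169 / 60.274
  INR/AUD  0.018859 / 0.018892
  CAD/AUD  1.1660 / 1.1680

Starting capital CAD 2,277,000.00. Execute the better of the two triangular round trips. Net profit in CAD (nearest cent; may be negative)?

Net profit: CAD 54,597.77

Best loop CAD → AUD → INR → CAD:
CAD 2,277,000.00 × 1.1660 (sell CAD at bid) = AUD 2,654,982.00
AUD 2,654,982.00 ÷ 0.018892 (buy INR at ask) = INR 140,534,723.69
INR 140,534,723.69 ÷ 60.274 (buy CAD at ask) = CAD 2,331,597.77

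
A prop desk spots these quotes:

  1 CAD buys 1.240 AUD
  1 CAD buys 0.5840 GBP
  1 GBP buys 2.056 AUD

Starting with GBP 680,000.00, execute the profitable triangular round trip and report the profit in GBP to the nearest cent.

Profitable loop is GBP → CAD → AUD → GBP:
GBP 680,000.00 ÷ 0.5840 = CAD 1,164,383.56
CAD 1,164,383.56 × 1.240 = AUD 1,443,835.62
AUD 1,443,835.62 ÷ 2.056 = GBP 702,254.68
Profit = GBP 702,254.68 − GBP 680,000.00

Profit: GBP 22,254.68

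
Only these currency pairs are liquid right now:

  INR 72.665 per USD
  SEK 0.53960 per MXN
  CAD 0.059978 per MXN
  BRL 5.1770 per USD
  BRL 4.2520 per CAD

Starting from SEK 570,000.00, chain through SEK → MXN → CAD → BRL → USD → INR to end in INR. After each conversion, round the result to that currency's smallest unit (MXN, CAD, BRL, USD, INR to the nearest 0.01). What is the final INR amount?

INR 3,781,248.99

SEK 570,000.00 ÷ 0.53960 = MXN 1,056,338.03
MXN 1,056,338.03 × 0.059978 = CAD 63,357.04
CAD 63,357.04 × 4.2520 = BRL 269,394.13
BRL 269,394.13 ÷ 5.1770 = USD 52,036.73
USD 52,036.73 × 72.665 = INR 3,781,248.99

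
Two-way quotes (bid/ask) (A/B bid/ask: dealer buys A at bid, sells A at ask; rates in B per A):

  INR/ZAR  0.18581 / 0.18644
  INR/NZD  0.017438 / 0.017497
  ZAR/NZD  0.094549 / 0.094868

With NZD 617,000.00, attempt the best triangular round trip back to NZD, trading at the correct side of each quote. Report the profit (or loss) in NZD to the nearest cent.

Best loop NZD → INR → ZAR → NZD:
NZD 617,000.00 ÷ 0.017497 (buy INR at ask) = INR 35,263,187.98
INR 35,263,187.98 × 0.18581 (sell INR at bid) = ZAR 6,552,252.96
ZAR 6,552,252.96 × 0.094549 (sell ZAR at bid) = NZD 619,508.96

Net profit: NZD 2,508.96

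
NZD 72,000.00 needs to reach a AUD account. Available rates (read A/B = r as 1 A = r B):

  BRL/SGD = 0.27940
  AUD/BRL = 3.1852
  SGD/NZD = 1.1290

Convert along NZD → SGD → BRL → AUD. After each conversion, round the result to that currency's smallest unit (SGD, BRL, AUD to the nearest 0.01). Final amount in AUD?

NZD 72,000.00 ÷ 1.1290 = SGD 63,773.25
SGD 63,773.25 ÷ 0.27940 = BRL 228,250.72
BRL 228,250.72 ÷ 3.1852 = AUD 71,659.78

AUD 71,659.78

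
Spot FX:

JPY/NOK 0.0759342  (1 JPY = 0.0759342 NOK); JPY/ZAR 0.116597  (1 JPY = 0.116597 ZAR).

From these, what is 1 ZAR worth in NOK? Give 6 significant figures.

1 ZAR ÷ 0.116597 = 8.57655 JPY
8.57655 JPY × 0.0759342 = 0.651253 NOK

ZAR/NOK = 0.651253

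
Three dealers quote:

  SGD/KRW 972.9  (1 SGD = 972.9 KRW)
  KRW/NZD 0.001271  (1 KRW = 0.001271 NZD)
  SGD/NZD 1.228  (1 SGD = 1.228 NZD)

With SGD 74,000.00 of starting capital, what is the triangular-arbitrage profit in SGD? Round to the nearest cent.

Profit: SGD 515.58

Profitable loop is SGD → KRW → NZD → SGD:
SGD 74,000.00 × 972.9 = KRW 71,994,600
KRW 71,994,600 × 0.001271 = NZD 91,505.14
NZD 91,505.14 ÷ 1.228 = SGD 74,515.58
Profit = SGD 74,515.58 − SGD 74,000.00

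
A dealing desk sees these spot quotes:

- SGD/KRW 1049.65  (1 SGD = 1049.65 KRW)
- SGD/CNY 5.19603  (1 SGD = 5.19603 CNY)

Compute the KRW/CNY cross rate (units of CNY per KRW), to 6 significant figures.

KRW/CNY = 0.00495025

1 KRW ÷ 1049.65 = 0.000952699 SGD
0.000952699 SGD × 5.19603 = 0.00495025 CNY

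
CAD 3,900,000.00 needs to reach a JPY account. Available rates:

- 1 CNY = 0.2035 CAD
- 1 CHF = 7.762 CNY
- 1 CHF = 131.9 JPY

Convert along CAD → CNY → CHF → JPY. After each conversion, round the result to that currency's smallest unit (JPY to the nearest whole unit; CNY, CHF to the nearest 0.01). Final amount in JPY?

CAD 3,900,000.00 ÷ 0.2035 = CNY 19,164,619.16
CNY 19,164,619.16 ÷ 7.762 = CHF 2,469,031.07
CHF 2,469,031.07 × 131.9 = JPY 325,665,198

JPY 325,665,198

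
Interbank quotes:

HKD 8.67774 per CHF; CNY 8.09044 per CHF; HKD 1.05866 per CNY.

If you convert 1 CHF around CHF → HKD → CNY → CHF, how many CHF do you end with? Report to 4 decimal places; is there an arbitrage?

1.0132 (arbitrage exists)

Around CHF → HKD → CNY → CHF: 1 × 8.67774 ÷ 1.05866 ÷ 8.09044 = 1.013160
Product > 1; profitable direction is CHF → HKD → CNY → CHF.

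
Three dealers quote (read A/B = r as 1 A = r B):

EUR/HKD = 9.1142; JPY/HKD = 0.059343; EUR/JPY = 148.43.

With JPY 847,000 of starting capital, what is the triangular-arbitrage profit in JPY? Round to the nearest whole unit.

Profit: JPY 29,417

Profitable loop is JPY → EUR → HKD → JPY:
JPY 847,000 ÷ 148.43 = EUR 5,706.39
EUR 5,706.39 × 9.1142 = HKD 52,009.21
HKD 52,009.21 ÷ 0.059343 = JPY 876,417
Profit = JPY 876,417 − JPY 847,000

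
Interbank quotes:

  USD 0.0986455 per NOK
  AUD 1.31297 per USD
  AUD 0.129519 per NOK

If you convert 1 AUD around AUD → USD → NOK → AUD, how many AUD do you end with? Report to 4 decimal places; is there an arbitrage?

Around AUD → USD → NOK → AUD: 1 ÷ 1.31297 ÷ 0.0986455 × 0.129519 = 1.000003
Product ≈ 1 (deviation 0.000%, within rounding noise).

1.0000 (no arbitrage)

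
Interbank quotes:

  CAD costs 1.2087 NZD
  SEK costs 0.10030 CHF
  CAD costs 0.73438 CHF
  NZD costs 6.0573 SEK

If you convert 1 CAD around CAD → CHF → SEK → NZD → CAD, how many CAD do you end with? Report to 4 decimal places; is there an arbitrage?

Around CAD → CHF → SEK → NZD → CAD: 1 × 0.73438 ÷ 0.10030 ÷ 6.0573 ÷ 1.2087 = 1.000051
Product ≈ 1 (deviation 0.005%, within rounding noise).

1.0001 (no arbitrage)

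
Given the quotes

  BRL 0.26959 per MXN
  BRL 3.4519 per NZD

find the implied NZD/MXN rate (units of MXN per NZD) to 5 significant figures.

1 NZD × 3.4519 = 3.4519 BRL
3.4519 BRL ÷ 0.26959 = 12.8043 MXN

NZD/MXN = 12.804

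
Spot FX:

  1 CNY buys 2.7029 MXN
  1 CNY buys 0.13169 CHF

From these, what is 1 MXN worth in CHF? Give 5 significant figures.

1 MXN ÷ 2.7029 = 0.369973 CNY
0.369973 CNY × 0.13169 = 0.0487217 CHF

MXN/CHF = 0.048722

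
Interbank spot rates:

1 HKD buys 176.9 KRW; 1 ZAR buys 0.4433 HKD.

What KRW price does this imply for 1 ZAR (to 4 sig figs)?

ZAR/KRW = 78.42

1 ZAR × 0.4433 = 0.4433 HKD
0.4433 HKD × 176.9 = 78.4198 KRW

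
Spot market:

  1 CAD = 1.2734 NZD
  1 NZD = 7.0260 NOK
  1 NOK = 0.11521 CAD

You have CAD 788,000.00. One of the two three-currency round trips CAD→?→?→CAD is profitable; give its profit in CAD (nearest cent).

Profitable loop is CAD → NZD → NOK → CAD:
CAD 788,000.00 × 1.2734 = NZD 1,003,439.20
NZD 1,003,439.20 × 7.0260 = NOK 7,050,163.82
NOK 7,050,163.82 × 0.11521 = CAD 812,249.37
Profit = CAD 812,249.37 − CAD 788,000.00

Profit: CAD 24,249.37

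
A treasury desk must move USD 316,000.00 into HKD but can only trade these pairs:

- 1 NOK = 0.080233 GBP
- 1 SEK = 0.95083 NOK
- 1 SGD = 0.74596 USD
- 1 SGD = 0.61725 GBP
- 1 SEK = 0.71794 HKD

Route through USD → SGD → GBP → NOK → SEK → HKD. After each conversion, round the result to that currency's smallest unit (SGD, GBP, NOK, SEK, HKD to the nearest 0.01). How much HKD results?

HKD 2,460,735.24

USD 316,000.00 ÷ 0.74596 = SGD 423,615.21
SGD 423,615.21 × 0.61725 = GBP 261,476.49
GBP 261,476.49 ÷ 0.080233 = NOK 3,258,964.39
NOK 3,258,964.39 ÷ 0.95083 = SEK 3,427,494.28
SEK 3,427,494.28 × 0.71794 = HKD 2,460,735.24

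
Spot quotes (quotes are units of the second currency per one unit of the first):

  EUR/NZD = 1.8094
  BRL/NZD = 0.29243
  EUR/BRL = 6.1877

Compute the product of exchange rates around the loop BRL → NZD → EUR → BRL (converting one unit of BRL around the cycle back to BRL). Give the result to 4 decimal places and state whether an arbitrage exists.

Around BRL → NZD → EUR → BRL: 1 × 0.29243 ÷ 1.8094 × 6.1877 = 1.000038
Product ≈ 1 (deviation 0.004%, within rounding noise).

1.0000 (no arbitrage)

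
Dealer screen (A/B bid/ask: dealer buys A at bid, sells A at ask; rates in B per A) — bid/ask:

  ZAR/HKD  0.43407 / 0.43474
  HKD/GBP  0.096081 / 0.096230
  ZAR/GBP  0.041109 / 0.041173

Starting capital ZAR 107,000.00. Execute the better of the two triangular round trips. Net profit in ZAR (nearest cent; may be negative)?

Net profit: ZAR 1,384.84

Best loop ZAR → HKD → GBP → ZAR:
ZAR 107,000.00 × 0.43407 (sell ZAR at bid) = HKD 46,445.49
HKD 46,445.49 × 0.096081 (sell HKD at bid) = GBP 4,462.53
GBP 4,462.53 ÷ 0.041173 (buy ZAR at ask) = ZAR 108,384.84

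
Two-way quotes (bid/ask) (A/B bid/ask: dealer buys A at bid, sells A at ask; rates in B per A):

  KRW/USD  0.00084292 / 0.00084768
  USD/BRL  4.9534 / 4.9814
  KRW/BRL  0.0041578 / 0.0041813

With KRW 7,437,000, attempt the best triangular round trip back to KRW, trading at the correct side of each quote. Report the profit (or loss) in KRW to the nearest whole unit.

Best loop KRW → USD → BRL → KRW:
KRW 7,437,000 × 0.00084292 (sell KRW at bid) = USD 6,268.80
USD 6,268.80 × 4.9534 (sell USD at bid) = BRL 31,051.85
BRL 31,051.85 ÷ 0.0041813 (buy KRW at ask) = KRW 7,426,364

Net result: KRW -10,636 (no profitable arbitrage after spreads)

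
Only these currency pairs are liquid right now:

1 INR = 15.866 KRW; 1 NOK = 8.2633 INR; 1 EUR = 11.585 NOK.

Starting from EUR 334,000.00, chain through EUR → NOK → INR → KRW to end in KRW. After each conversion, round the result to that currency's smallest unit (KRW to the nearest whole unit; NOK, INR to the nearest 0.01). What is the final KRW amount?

KRW 507,298,380

EUR 334,000.00 × 11.585 = NOK 3,869,390.00
NOK 3,869,390.00 × 8.2633 = INR 31,973,930.39
INR 31,973,930.39 × 15.866 = KRW 507,298,380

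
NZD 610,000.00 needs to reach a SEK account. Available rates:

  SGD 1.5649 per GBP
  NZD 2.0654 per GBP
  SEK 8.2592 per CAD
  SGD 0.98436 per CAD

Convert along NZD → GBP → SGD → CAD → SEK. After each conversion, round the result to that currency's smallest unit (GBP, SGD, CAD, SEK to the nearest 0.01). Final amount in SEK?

SEK 3,877,897.08

NZD 610,000.00 ÷ 2.0654 = GBP 295,342.31
GBP 295,342.31 × 1.5649 = SGD 462,181.18
SGD 462,181.18 ÷ 0.98436 = CAD 469,524.54
CAD 469,524.54 × 8.2592 = SEK 3,877,897.08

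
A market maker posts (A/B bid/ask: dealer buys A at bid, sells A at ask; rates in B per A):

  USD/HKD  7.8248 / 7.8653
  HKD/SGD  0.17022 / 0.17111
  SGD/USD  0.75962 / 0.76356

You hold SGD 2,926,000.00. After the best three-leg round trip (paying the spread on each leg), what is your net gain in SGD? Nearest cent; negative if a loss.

Best loop SGD → USD → HKD → SGD:
SGD 2,926,000.00 × 0.75962 (sell SGD at bid) = USD 2,222,648.12
USD 2,222,648.12 × 7.8248 (sell USD at bid) = HKD 17,391,777.01
HKD 17,391,777.01 × 0.17022 (sell HKD at bid) = SGD 2,960,428.28

Net profit: SGD 34,428.28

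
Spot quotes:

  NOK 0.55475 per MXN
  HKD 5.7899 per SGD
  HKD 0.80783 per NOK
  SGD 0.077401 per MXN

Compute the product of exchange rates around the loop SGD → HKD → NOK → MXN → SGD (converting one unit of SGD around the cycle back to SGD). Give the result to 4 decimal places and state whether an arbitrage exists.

1.0000 (no arbitrage)

Around SGD → HKD → NOK → MXN → SGD: 1 × 5.7899 ÷ 0.80783 ÷ 0.55475 × 0.077401 = 1.000001
Product ≈ 1 (deviation 0.000%, within rounding noise).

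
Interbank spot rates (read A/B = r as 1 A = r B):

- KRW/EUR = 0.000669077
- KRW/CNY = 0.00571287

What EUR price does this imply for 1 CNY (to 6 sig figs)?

CNY/EUR = 0.117117

1 CNY ÷ 0.00571287 = 175.043 KRW
175.043 KRW × 0.000669077 = 0.117117 EUR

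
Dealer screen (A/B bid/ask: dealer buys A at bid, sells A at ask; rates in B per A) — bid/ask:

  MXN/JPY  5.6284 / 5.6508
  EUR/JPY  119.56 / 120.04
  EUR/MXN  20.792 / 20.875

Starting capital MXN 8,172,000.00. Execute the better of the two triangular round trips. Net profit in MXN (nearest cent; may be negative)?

Best loop MXN → EUR → JPY → MXN:
MXN 8,172,000.00 ÷ 20.875 (buy EUR at ask) = EUR 391,473.05
EUR 391,473.05 × 119.56 (sell EUR at bid) = JPY 46,804,518
JPY 46,804,518 ÷ 5.6508 (buy MXN at ask) = MXN 8,282,812.76

Net profit: MXN 110,812.76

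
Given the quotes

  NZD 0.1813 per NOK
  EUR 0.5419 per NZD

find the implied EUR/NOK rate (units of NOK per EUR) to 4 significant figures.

EUR/NOK = 10.18

1 EUR ÷ 0.5419 = 1.84536 NZD
1.84536 NZD ÷ 0.1813 = 10.1785 NOK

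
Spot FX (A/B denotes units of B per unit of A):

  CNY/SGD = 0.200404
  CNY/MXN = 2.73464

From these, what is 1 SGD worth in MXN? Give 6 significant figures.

SGD/MXN = 13.6456

1 SGD ÷ 0.200404 = 4.98992 CNY
4.98992 CNY × 2.73464 = 13.6456 MXN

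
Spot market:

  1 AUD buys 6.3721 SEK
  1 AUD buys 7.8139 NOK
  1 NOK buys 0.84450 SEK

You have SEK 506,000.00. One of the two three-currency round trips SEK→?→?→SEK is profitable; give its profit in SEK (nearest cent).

Profitable loop is SEK → AUD → NOK → SEK:
SEK 506,000.00 ÷ 6.3721 = AUD 79,408.67
AUD 79,408.67 × 7.8139 = NOK 620,491.42
NOK 620,491.42 × 0.84450 = SEK 524,005.01
Profit = SEK 524,005.01 − SEK 506,000.00

Profit: SEK 18,005.01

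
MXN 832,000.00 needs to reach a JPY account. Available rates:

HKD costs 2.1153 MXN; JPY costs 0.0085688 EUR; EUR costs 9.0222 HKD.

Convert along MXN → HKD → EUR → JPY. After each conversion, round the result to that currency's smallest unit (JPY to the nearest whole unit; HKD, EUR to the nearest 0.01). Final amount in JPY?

MXN 832,000.00 ÷ 2.1153 = HKD 393,324.82
HKD 393,324.82 ÷ 9.0222 = EUR 43,595.22
EUR 43,595.22 ÷ 0.0085688 = JPY 5,087,669

JPY 5,087,669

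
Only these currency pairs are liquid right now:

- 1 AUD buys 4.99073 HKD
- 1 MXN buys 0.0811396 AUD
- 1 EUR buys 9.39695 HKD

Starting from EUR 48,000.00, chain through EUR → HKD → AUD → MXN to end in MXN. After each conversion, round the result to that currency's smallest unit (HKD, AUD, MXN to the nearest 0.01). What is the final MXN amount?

MXN 1,113,861.54

EUR 48,000.00 × 9.39695 = HKD 451,053.60
HKD 451,053.60 ÷ 4.99073 = AUD 90,378.28
AUD 90,378.28 ÷ 0.0811396 = MXN 1,113,861.54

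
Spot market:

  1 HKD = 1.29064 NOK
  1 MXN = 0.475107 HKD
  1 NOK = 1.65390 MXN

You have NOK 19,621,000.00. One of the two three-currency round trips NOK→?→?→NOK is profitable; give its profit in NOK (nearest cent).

Profit: NOK 277,802.20

Profitable loop is NOK → MXN → HKD → NOK:
NOK 19,621,000.00 × 1.65390 = MXN 32,451,171.90
MXN 32,451,171.90 × 0.475107 = HKD 15,417,778.93
HKD 15,417,778.93 × 1.29064 = NOK 19,898,802.20
Profit = NOK 19,898,802.20 − NOK 19,621,000.00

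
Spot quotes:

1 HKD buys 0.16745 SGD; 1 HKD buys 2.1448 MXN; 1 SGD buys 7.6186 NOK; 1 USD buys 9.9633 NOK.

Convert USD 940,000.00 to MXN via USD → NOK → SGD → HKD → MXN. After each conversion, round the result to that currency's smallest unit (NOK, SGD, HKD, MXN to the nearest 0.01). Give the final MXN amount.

USD 940,000.00 × 9.9633 = NOK 9,365,502.00
NOK 9,365,502.00 ÷ 7.6186 = SGD 1,229,294.36
SGD 1,229,294.36 ÷ 0.16745 = HKD 7,341,262.23
HKD 7,341,262.23 × 2.1448 = MXN 15,745,539.23

MXN 15,745,539.23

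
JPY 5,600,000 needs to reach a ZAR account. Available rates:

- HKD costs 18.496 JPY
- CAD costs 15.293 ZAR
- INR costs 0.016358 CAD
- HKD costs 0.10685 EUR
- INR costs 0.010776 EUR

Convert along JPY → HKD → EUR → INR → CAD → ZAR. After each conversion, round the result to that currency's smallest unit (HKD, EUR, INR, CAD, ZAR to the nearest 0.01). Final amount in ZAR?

JPY 5,600,000 ÷ 18.496 = HKD 302,768.17
HKD 302,768.17 × 0.10685 = EUR 32,350.78
EUR 32,350.78 ÷ 0.010776 = INR 3,002,113.96
INR 3,002,113.96 × 0.016358 = CAD 49,108.58
CAD 49,108.58 × 15.293 = ZAR 751,017.51

ZAR 751,017.51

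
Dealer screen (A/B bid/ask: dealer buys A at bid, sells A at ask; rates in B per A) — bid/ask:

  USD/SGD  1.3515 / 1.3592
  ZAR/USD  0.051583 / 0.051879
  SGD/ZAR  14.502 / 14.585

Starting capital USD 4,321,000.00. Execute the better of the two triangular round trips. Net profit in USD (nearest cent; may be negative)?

Net profit: USD 47,524.88

Best loop USD → SGD → ZAR → USD:
USD 4,321,000.00 × 1.3515 (sell USD at bid) = SGD 5,839,831.50
SGD 5,839,831.50 × 14.502 (sell SGD at bid) = ZAR 84,689,236.41
ZAR 84,689,236.41 × 0.051583 (sell ZAR at bid) = USD 4,368,524.88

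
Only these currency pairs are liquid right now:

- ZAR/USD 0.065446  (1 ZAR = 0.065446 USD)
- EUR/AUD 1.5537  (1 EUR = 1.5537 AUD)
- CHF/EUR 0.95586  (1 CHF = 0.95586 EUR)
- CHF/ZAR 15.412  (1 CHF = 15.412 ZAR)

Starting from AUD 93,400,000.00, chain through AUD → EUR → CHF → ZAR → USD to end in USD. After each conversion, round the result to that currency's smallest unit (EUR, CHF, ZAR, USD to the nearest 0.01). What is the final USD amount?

USD 63,434,793.56

AUD 93,400,000.00 ÷ 1.5537 = EUR 60,114,565.23
EUR 60,114,565.23 ÷ 0.95586 = CHF 62,890,554.30
CHF 62,890,554.30 × 15.412 = ZAR 969,269,222.87
ZAR 969,269,222.87 × 0.065446 = USD 63,434,793.56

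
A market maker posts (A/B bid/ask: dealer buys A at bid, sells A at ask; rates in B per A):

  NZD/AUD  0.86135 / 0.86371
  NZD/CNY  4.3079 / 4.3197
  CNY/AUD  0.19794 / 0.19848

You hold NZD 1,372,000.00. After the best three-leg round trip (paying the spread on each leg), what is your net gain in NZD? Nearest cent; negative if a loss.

Net profit: NZD 6,362.44

Best loop NZD → AUD → CNY → NZD:
NZD 1,372,000.00 × 0.86135 (sell NZD at bid) = AUD 1,181,772.20
AUD 1,181,772.20 ÷ 0.19848 (buy CNY at ask) = CNY 5,954,112.25
CNY 5,954,112.25 ÷ 4.3197 (buy NZD at ask) = NZD 1,378,362.44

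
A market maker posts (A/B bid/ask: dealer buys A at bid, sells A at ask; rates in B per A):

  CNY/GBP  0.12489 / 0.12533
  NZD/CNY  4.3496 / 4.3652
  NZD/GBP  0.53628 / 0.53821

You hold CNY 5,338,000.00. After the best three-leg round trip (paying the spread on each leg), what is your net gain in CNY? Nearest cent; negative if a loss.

Best loop CNY → GBP → NZD → CNY:
CNY 5,338,000.00 × 0.12489 (sell CNY at bid) = GBP 666,662.82
GBP 666,662.82 ÷ 0.53821 (buy NZD at ask) = NZD 1,238,666.73
NZD 1,238,666.73 × 4.3496 (sell NZD at bid) = CNY 5,387,704.80

Net profit: CNY 49,704.80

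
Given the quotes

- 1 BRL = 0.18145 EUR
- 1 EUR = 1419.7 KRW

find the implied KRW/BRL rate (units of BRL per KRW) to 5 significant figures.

1 KRW ÷ 1419.7 = 0.000704374 EUR
0.000704374 EUR ÷ 0.18145 = 0.00388192 BRL

KRW/BRL = 0.0038819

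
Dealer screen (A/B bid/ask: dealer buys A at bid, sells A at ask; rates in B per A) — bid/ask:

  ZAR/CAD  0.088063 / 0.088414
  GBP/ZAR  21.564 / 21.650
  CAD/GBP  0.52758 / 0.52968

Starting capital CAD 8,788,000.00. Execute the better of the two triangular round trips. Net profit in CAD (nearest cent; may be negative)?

Net profit: CAD 16,428.51

Best loop CAD → GBP → ZAR → CAD:
CAD 8,788,000.00 × 0.52758 (sell CAD at bid) = GBP 4,636,373.04
GBP 4,636,373.04 × 21.564 (sell GBP at bid) = ZAR 99,978,748.23
ZAR 99,978,748.23 × 0.088063 (sell ZAR at bid) = CAD 8,804,428.51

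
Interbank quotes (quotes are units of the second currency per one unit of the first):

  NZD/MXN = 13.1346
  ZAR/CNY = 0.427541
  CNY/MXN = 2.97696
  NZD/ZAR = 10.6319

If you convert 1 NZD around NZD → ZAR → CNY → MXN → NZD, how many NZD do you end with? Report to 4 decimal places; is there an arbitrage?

Around NZD → ZAR → CNY → MXN → NZD: 1 × 10.6319 × 0.427541 × 2.97696 ÷ 13.1346 = 1.030255
Product > 1; profitable direction is NZD → ZAR → CNY → MXN → NZD.

1.0303 (arbitrage exists)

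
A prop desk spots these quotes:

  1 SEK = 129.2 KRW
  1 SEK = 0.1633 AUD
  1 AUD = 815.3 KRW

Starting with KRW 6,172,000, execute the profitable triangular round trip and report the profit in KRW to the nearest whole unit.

Profit: KRW 188,145

Profitable loop is KRW → SEK → AUD → KRW:
KRW 6,172,000 ÷ 129.2 = SEK 47,770.90
SEK 47,770.90 × 0.1633 = AUD 7,800.99
AUD 7,800.99 × 815.3 = KRW 6,360,145
Profit = KRW 6,360,145 − KRW 6,172,000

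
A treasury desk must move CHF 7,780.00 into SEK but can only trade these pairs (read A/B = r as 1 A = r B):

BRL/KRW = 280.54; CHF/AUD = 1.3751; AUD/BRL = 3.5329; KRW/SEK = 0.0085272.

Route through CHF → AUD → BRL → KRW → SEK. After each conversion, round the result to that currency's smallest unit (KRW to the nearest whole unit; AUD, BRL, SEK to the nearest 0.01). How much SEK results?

CHF 7,780.00 × 1.3751 = AUD 10,698.28
AUD 10,698.28 × 3.5329 = BRL 37,795.95
BRL 37,795.95 × 280.54 = KRW 10,603,276
KRW 10,603,276 × 0.0085272 = SEK 90,416.26

SEK 90,416.26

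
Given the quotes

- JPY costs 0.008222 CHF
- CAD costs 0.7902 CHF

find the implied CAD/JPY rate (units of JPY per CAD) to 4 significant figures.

1 CAD × 0.7902 = 0.7902 CHF
0.7902 CHF ÷ 0.008222 = 96.108 JPY

CAD/JPY = 96.11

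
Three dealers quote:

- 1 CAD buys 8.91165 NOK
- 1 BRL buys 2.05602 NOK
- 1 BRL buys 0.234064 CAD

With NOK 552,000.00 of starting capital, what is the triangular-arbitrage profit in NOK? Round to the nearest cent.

Profit: NOK 8,021.22

Profitable loop is NOK → BRL → CAD → NOK:
NOK 552,000.00 ÷ 2.05602 = BRL 268,479.88
BRL 268,479.88 × 0.234064 = CAD 62,841.47
CAD 62,841.47 × 8.91165 = NOK 560,021.22
Profit = NOK 560,021.22 − NOK 552,000.00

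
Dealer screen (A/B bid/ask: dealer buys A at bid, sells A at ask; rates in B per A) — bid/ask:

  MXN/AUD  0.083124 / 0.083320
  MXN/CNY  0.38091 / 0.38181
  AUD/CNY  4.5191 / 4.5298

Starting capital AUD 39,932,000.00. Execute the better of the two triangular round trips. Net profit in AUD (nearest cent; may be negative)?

Net profit: AUD 368,937.41

Best loop AUD → MXN → CNY → AUD:
AUD 39,932,000.00 ÷ 0.083320 (buy MXN at ask) = MXN 479,260,681.71
MXN 479,260,681.71 × 0.38091 (sell MXN at bid) = CNY 182,555,186.27
CNY 182,555,186.27 ÷ 4.5298 (buy AUD at ask) = AUD 40,300,937.41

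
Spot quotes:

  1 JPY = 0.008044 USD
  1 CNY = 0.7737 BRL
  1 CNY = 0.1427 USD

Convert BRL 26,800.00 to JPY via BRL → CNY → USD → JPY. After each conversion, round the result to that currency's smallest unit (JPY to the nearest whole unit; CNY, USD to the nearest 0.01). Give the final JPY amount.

BRL 26,800.00 ÷ 0.7737 = CNY 34,638.75
CNY 34,638.75 × 0.1427 = USD 4,942.95
USD 4,942.95 ÷ 0.008044 = JPY 614,489

JPY 614,489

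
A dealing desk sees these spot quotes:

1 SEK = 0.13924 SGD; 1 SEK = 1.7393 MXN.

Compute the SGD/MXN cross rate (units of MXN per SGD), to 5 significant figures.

1 SGD ÷ 0.13924 = 7.18184 SEK
7.18184 SEK × 1.7393 = 12.4914 MXN

SGD/MXN = 12.491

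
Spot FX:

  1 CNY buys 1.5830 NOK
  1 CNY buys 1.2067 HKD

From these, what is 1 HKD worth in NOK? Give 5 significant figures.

1 HKD ÷ 1.2067 = 0.828706 CNY
0.828706 CNY × 1.5830 = 1.31184 NOK

HKD/NOK = 1.3118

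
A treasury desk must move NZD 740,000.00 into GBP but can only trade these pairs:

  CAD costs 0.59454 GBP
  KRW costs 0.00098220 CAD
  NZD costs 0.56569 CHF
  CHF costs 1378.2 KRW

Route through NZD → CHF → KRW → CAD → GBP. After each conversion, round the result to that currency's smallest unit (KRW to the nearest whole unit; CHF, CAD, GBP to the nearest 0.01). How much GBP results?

NZD 740,000.00 × 0.56569 = CHF 418,610.60
CHF 418,610.60 × 1378.2 = KRW 576,929,129
KRW 576,929,129 × 0.00098220 = CAD 566,659.79
CAD 566,659.79 × 0.59454 = GBP 336,901.91

GBP 336,901.91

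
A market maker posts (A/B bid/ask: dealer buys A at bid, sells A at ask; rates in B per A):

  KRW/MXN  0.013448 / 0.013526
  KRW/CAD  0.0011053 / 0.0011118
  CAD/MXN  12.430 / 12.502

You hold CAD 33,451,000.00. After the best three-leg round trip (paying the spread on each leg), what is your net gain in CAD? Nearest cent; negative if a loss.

Best loop CAD → MXN → KRW → CAD:
CAD 33,451,000.00 × 12.430 (sell CAD at bid) = MXN 415,795,930.00
MXN 415,795,930.00 ÷ 0.013526 (buy KRW at ask) = KRW 30,740,494,603
KRW 30,740,494,603 × 0.0011053 (sell KRW at bid) = CAD 33,977,468.68

Net profit: CAD 526,468.68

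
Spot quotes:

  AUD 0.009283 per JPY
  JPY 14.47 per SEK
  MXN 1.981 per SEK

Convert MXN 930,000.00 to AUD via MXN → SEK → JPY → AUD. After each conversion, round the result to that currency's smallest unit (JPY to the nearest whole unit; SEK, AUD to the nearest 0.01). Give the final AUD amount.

MXN 930,000.00 ÷ 1.981 = SEK 469,459.87
SEK 469,459.87 × 14.47 = JPY 6,793,084
JPY 6,793,084 × 0.009283 = AUD 63,060.20

AUD 63,060.20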